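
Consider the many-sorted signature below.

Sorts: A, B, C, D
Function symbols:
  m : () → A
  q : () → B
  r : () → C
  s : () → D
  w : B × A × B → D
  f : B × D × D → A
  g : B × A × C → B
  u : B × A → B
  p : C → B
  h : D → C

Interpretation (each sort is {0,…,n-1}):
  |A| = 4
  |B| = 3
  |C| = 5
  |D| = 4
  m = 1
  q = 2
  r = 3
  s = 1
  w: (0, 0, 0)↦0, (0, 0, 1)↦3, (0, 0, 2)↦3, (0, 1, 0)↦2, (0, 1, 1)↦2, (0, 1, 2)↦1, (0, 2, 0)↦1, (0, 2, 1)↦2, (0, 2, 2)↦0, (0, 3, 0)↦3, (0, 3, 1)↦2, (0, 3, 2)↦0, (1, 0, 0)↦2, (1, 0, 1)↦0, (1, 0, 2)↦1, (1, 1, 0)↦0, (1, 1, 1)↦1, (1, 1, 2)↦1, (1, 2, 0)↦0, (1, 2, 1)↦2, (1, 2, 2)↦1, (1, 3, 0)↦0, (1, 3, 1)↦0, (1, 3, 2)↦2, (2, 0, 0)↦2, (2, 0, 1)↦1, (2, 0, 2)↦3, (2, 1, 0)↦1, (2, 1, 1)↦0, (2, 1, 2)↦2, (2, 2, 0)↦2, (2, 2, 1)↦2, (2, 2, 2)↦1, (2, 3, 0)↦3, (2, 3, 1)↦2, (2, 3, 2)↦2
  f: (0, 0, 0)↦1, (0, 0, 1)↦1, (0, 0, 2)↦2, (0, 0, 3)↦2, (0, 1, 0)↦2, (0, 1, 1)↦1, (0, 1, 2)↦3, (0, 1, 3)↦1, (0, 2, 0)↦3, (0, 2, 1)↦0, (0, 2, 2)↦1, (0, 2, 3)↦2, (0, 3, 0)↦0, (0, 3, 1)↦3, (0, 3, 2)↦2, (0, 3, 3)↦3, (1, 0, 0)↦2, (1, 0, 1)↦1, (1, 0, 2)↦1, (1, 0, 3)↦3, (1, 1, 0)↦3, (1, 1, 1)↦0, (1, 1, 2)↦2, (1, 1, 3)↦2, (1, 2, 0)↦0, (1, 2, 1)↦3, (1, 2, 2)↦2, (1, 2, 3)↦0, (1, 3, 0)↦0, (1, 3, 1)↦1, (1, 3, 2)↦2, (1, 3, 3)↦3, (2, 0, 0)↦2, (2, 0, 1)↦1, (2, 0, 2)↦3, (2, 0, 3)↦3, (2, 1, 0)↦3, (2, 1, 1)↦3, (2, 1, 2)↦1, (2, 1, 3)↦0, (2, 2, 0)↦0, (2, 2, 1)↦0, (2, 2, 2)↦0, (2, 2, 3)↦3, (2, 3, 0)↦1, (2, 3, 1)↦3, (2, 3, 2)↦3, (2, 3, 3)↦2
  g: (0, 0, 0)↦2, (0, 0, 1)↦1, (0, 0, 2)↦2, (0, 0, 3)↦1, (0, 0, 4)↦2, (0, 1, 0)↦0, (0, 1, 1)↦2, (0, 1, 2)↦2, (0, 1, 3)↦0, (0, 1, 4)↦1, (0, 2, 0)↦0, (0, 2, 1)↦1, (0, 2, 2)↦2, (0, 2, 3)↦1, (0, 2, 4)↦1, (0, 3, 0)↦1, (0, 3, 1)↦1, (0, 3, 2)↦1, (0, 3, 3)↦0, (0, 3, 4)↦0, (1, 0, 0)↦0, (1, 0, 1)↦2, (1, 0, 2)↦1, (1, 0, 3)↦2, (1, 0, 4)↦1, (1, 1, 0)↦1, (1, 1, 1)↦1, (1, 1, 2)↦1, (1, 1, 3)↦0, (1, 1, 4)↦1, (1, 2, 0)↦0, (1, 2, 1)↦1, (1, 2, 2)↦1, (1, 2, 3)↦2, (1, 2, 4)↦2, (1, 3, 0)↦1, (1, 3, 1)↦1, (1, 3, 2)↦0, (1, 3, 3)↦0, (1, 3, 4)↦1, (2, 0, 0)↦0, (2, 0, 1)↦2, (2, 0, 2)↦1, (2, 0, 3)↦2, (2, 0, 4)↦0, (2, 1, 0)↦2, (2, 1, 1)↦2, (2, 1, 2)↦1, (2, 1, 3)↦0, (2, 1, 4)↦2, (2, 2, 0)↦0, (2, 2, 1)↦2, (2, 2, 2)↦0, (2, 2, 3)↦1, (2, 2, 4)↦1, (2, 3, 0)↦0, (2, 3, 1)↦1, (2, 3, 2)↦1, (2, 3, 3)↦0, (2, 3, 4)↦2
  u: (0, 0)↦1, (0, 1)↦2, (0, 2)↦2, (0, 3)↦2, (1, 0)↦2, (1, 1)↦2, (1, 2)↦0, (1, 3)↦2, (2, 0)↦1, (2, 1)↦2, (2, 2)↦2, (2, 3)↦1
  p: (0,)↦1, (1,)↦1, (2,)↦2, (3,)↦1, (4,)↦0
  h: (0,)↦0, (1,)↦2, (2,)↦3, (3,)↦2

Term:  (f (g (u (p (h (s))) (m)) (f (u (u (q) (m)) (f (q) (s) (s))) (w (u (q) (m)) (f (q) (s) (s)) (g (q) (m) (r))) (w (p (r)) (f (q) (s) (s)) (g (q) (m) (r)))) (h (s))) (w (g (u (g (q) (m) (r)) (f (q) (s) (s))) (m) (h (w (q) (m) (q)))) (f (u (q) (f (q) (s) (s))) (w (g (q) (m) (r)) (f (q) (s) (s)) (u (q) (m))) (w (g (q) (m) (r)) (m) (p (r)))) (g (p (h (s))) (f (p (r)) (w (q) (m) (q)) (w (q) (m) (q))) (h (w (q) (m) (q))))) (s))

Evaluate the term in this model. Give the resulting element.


value = 3

  s = 1
  (h (s)) = h(1,) = 2
  (p (h (s))) = p(2,) = 2
  m = 1
  (u (p (h (s))) (m)) = u(2, 1) = 2
  q = 2
  m = 1
  (u (q) (m)) = u(2, 1) = 2
  q = 2
  s = 1
  s = 1
  (f (q) (s) (s)) = f(2, 1, 1) = 3
  (u (u (q) (m)) (f (q) (s) (s))) = u(2, 3) = 1
  q = 2
  m = 1
  (u (q) (m)) = u(2, 1) = 2
  q = 2
  s = 1
  s = 1
  (f (q) (s) (s)) = f(2, 1, 1) = 3
  q = 2
  m = 1
  r = 3
  (g (q) (m) (r)) = g(2, 1, 3) = 0
  (w (u (q) (m)) (f (q) (s) (s)) (g (q) (m) (r))) = w(2, 3, 0) = 3
  r = 3
  (p (r)) = p(3,) = 1
  q = 2
  s = 1
  s = 1
  (f (q) (s) (s)) = f(2, 1, 1) = 3
  q = 2
  m = 1
  r = 3
  (g (q) (m) (r)) = g(2, 1, 3) = 0
  (w (p (r)) (f (q) (s) (s)) (g (q) (m) (r))) = w(1, 3, 0) = 0
  (f (u (u (q) (m)) (f (q) (s) (s))) (w (u (q) (m)) (f (q) (s) (s)) (g (q) (m) (r))) (w (p (r)) (f (q) (s) (s)) (g (q) (m) (r)))) = f(1, 3, 0) = 0
  s = 1
  (h (s)) = h(1,) = 2
  (g (u (p (h (s))) (m)) (f (u (u (q) (m)) (f (q) (s) (s))) (w (u (q) (m)) (f (q) (s) (s)) (g (q) (m) (r))) (w (p (r)) (f (q) (s) (s)) (g (q) (m) (r)))) (h (s))) = g(2, 0, 2) = 1
  q = 2
  m = 1
  r = 3
  (g (q) (m) (r)) = g(2, 1, 3) = 0
  q = 2
  s = 1
  s = 1
  (f (q) (s) (s)) = f(2, 1, 1) = 3
  (u (g (q) (m) (r)) (f (q) (s) (s))) = u(0, 3) = 2
  m = 1
  q = 2
  m = 1
  q = 2
  (w (q) (m) (q)) = w(2, 1, 2) = 2
  (h (w (q) (m) (q))) = h(2,) = 3
  (g (u (g (q) (m) (r)) (f (q) (s) (s))) (m) (h (w (q) (m) (q)))) = g(2, 1, 3) = 0
  q = 2
  q = 2
  s = 1
  s = 1
  (f (q) (s) (s)) = f(2, 1, 1) = 3
  (u (q) (f (q) (s) (s))) = u(2, 3) = 1
  q = 2
  m = 1
  r = 3
  (g (q) (m) (r)) = g(2, 1, 3) = 0
  q = 2
  s = 1
  s = 1
  (f (q) (s) (s)) = f(2, 1, 1) = 3
  q = 2
  m = 1
  (u (q) (m)) = u(2, 1) = 2
  (w (g (q) (m) (r)) (f (q) (s) (s)) (u (q) (m))) = w(0, 3, 2) = 0
  q = 2
  m = 1
  r = 3
  (g (q) (m) (r)) = g(2, 1, 3) = 0
  m = 1
  r = 3
  (p (r)) = p(3,) = 1
  (w (g (q) (m) (r)) (m) (p (r))) = w(0, 1, 1) = 2
  (f (u (q) (f (q) (s) (s))) (w (g (q) (m) (r)) (f (q) (s) (s)) (u (q) (m))) (w (g (q) (m) (r)) (m) (p (r)))) = f(1, 0, 2) = 1
  s = 1
  (h (s)) = h(1,) = 2
  (p (h (s))) = p(2,) = 2
  r = 3
  (p (r)) = p(3,) = 1
  q = 2
  m = 1
  q = 2
  (w (q) (m) (q)) = w(2, 1, 2) = 2
  q = 2
  m = 1
  q = 2
  (w (q) (m) (q)) = w(2, 1, 2) = 2
  (f (p (r)) (w (q) (m) (q)) (w (q) (m) (q))) = f(1, 2, 2) = 2
  q = 2
  m = 1
  q = 2
  (w (q) (m) (q)) = w(2, 1, 2) = 2
  (h (w (q) (m) (q))) = h(2,) = 3
  (g (p (h (s))) (f (p (r)) (w (q) (m) (q)) (w (q) (m) (q))) (h (w (q) (m) (q)))) = g(2, 2, 3) = 1
  (w (g (u (g (q) (m) (r)) (f (q) (s) (s))) (m) (h (w (q) (m) (q)))) (f (u (q) (f (q) (s) (s))) (w (g (q) (m) (r)) (f (q) (s) (s)) (u (q) (m))) (w (g (q) (m) (r)) (m) (p (r)))) (g (p (h (s))) (f (p (r)) (w (q) (m) (q)) (w (q) (m) (q))) (h (w (q) (m) (q))))) = w(0, 1, 1) = 2
  s = 1
  (f (g (u (p (h (s))) (m)) (f (u (u (q) (m)) (f (q) (s) (s))) (w (u (q) (m)) (f (q) (s) (s)) (g (q) (m) (r))) (w (p (r)) (f (q) (s) (s)) (g (q) (m) (r)))) (h (s))) (w (g (u (g (q) (m) (r)) (f (q) (s) (s))) (m) (h (w (q) (m) (q)))) (f (u (q) (f (q) (s) (s))) (w (g (q) (m) (r)) (f (q) (s) (s)) (u (q) (m))) (w (g (q) (m) (r)) (m) (p (r)))) (g (p (h (s))) (f (p (r)) (w (q) (m) (q)) (w (q) (m) (q))) (h (w (q) (m) (q))))) (s)) = f(1, 2, 1) = 3


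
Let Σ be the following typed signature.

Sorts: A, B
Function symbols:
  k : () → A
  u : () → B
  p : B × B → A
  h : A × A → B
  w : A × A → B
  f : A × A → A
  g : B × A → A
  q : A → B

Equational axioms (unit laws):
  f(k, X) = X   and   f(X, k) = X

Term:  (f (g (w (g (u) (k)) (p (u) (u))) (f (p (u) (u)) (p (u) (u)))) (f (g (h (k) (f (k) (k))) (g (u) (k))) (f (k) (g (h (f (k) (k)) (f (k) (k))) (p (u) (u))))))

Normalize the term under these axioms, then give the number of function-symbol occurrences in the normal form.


size = 31

1. (f (g (w (g (u) (k)) (p (u) (u))) (f (p (u) (u)) (p (u) (u)))) (f (g (h (k) (f (k) (k))) (g (u) (k))) (f (k) (g (h (f (k) (k)) (f (k) (k))) (p (u) (u))))))  →  (f (g (w (g (u) (k)) (p (u) (u))) (f (p (u) (u)) (p (u) (u)))) (f (g (h (k) (k)) (g (u) (k))) (f (k) (g (h (f (k) (k)) (f (k) (k))) (p (u) (u))))))
2. (f (g (w (g (u) (k)) (p (u) (u))) (f (p (u) (u)) (p (u) (u)))) (f (g (h (k) (k)) (g (u) (k))) (f (k) (g (h (f (k) (k)) (f (k) (k))) (p (u) (u))))))  →  (f (g (w (g (u) (k)) (p (u) (u))) (f (p (u) (u)) (p (u) (u)))) (f (g (h (k) (k)) (g (u) (k))) (g (h (f (k) (k)) (f (k) (k))) (p (u) (u)))))
3. (f (g (w (g (u) (k)) (p (u) (u))) (f (p (u) (u)) (p (u) (u)))) (f (g (h (k) (k)) (g (u) (k))) (g (h (f (k) (k)) (f (k) (k))) (p (u) (u)))))  →  (f (g (w (g (u) (k)) (p (u) (u))) (f (p (u) (u)) (p (u) (u)))) (f (g (h (k) (k)) (g (u) (k))) (g (h (k) (f (k) (k))) (p (u) (u)))))
4. (f (g (w (g (u) (k)) (p (u) (u))) (f (p (u) (u)) (p (u) (u)))) (f (g (h (k) (k)) (g (u) (k))) (g (h (k) (f (k) (k))) (p (u) (u)))))  →  (f (g (w (g (u) (k)) (p (u) (u))) (f (p (u) (u)) (p (u) (u)))) (f (g (h (k) (k)) (g (u) (k))) (g (h (k) (k)) (p (u) (u)))))
normal form: (f (g (w (g (u) (k)) (p (u) (u))) (f (p (u) (u)) (p (u) (u)))) (f (g (h (k) (k)) (g (u) (k))) (g (h (k) (k)) (p (u) (u)))))


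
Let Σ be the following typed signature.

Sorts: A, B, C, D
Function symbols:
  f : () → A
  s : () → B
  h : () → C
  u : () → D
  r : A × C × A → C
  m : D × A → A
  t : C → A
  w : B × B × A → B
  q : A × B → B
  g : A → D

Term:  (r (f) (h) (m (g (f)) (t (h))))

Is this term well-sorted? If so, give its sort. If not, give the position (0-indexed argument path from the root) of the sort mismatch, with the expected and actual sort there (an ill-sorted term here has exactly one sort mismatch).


well-sorted; sort = C

  (f) : A
  (h) : C
      (f) : A
    (g (f)) : D
      (h) : C
    (t (h)) : A
  (m (g (f)) (t (h))) : A
(r (f) (h) (m (g (f)) (t (h)))) : C


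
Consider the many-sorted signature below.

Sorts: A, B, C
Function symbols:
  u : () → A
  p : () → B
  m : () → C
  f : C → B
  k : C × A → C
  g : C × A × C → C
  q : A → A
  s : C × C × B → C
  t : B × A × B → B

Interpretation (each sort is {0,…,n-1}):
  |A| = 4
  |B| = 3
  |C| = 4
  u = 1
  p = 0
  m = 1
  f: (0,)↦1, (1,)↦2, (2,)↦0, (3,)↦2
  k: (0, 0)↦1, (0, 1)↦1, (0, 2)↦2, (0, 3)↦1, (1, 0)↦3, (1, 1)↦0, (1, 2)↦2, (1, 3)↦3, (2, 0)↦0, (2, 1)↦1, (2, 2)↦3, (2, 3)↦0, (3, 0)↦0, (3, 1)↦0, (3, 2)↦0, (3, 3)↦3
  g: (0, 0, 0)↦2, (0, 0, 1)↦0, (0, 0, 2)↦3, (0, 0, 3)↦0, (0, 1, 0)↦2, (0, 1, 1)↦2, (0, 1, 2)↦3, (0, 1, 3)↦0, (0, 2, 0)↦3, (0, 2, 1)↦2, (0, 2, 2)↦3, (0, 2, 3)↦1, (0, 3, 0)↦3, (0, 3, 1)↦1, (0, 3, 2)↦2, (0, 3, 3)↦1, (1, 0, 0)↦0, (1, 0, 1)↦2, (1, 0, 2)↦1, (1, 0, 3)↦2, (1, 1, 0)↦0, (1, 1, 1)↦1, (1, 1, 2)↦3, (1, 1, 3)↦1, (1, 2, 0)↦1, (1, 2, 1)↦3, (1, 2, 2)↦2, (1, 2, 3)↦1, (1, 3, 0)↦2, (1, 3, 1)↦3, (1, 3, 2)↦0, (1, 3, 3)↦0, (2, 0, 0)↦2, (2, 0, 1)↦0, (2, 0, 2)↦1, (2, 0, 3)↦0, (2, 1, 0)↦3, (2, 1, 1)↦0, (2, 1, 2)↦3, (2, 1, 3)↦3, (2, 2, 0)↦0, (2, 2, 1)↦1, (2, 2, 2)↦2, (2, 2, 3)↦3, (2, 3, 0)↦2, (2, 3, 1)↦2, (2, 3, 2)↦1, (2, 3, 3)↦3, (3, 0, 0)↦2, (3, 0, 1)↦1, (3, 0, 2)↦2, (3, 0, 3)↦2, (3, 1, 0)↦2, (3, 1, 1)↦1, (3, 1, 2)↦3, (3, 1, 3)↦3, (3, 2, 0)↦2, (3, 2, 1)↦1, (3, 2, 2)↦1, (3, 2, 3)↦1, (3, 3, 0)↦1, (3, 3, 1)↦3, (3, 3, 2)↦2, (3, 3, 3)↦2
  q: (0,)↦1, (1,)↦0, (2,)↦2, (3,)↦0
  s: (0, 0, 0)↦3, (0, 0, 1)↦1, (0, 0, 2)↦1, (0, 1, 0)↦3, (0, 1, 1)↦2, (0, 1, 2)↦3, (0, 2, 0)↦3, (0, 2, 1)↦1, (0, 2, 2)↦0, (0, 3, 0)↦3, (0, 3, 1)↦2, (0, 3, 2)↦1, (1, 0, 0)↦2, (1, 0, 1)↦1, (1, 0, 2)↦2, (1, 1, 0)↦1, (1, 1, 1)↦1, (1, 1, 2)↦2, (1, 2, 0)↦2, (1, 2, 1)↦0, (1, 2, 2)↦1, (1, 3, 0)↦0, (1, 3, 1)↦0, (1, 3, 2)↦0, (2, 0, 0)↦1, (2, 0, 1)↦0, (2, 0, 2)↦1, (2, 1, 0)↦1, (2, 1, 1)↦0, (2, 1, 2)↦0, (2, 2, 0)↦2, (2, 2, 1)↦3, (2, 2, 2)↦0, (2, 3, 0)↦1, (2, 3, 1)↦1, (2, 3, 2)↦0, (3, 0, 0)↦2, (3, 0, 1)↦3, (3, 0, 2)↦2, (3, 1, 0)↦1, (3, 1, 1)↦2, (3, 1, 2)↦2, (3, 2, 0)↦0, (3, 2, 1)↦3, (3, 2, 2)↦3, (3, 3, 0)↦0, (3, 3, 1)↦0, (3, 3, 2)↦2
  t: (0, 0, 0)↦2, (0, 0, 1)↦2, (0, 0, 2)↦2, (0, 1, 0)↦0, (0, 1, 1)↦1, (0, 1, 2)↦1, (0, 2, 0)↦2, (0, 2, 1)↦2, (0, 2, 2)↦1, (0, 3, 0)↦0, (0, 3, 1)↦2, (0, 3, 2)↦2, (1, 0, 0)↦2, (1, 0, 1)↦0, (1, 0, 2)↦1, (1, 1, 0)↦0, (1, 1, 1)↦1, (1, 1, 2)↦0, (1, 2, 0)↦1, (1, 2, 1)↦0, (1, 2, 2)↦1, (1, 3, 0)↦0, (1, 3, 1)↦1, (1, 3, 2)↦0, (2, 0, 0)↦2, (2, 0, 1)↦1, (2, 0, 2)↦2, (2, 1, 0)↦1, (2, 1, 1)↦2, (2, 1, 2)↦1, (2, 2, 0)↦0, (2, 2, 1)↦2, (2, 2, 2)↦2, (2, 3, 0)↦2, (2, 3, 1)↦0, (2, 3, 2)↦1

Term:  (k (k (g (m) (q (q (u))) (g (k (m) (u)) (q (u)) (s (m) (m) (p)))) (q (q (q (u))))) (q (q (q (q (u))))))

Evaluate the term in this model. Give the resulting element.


  m = 1
  u = 1
  (q (u)) = q(1,) = 0
  (q (q (u))) = q(0,) = 1
  m = 1
  u = 1
  (k (m) (u)) = k(1, 1) = 0
  u = 1
  (q (u)) = q(1,) = 0
  m = 1
  m = 1
  p = 0
  (s (m) (m) (p)) = s(1, 1, 0) = 1
  (g (k (m) (u)) (q (u)) (s (m) (m) (p))) = g(0, 0, 1) = 0
  (g (m) (q (q (u))) (g (k (m) (u)) (q (u)) (s (m) (m) (p)))) = g(1, 1, 0) = 0
  u = 1
  (q (u)) = q(1,) = 0
  (q (q (u))) = q(0,) = 1
  (q (q (q (u)))) = q(1,) = 0
  (k (g (m) (q (q (u))) (g (k (m) (u)) (q (u)) (s (m) (m) (p)))) (q (q (q (u))))) = k(0, 0) = 1
  u = 1
  (q (u)) = q(1,) = 0
  (q (q (u))) = q(0,) = 1
  (q (q (q (u)))) = q(1,) = 0
  (q (q (q (q (u))))) = q(0,) = 1
  (k (k (g (m) (q (q (u))) (g (k (m) (u)) (q (u)) (s (m) (m) (p)))) (q (q (q (u))))) (q (q (q (q (u)))))) = k(1, 1) = 0

value = 0


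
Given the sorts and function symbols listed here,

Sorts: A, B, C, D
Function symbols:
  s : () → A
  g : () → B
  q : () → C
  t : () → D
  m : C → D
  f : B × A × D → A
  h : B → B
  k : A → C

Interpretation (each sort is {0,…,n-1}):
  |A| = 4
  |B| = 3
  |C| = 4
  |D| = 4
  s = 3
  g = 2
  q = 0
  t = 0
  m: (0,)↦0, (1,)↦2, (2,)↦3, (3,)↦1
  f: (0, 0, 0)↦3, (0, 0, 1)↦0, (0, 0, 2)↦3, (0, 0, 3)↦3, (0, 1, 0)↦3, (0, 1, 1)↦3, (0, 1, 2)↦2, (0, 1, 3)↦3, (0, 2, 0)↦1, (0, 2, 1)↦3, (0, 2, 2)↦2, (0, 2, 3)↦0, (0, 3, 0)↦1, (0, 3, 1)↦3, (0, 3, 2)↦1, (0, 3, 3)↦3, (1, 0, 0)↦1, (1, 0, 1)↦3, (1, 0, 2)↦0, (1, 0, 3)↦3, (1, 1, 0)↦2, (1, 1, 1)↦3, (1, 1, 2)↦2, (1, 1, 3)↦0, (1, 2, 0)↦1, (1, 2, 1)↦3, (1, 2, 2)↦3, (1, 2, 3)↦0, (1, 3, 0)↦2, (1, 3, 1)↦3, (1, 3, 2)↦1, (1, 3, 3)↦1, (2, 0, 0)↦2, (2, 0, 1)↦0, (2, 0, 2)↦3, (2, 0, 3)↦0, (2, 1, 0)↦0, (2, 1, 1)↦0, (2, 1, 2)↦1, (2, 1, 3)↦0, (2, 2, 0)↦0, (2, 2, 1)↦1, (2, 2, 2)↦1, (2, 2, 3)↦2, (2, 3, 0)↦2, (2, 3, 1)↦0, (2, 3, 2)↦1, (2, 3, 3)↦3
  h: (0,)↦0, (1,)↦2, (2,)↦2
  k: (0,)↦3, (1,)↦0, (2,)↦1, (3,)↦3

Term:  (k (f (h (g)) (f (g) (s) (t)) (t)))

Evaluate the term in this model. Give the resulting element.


  g = 2
  (h (g)) = h(2,) = 2
  g = 2
  s = 3
  t = 0
  (f (g) (s) (t)) = f(2, 3, 0) = 2
  t = 0
  (f (h (g)) (f (g) (s) (t)) (t)) = f(2, 2, 0) = 0
  (k (f (h (g)) (f (g) (s) (t)) (t))) = k(0,) = 3

value = 3


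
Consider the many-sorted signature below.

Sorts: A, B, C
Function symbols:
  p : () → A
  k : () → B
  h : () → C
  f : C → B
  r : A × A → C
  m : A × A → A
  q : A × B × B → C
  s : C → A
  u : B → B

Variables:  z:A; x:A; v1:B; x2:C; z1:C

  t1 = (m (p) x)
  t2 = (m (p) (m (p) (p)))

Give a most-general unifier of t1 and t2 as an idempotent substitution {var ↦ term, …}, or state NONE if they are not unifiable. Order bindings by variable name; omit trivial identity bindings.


{x ↦ (m (p) (p))}


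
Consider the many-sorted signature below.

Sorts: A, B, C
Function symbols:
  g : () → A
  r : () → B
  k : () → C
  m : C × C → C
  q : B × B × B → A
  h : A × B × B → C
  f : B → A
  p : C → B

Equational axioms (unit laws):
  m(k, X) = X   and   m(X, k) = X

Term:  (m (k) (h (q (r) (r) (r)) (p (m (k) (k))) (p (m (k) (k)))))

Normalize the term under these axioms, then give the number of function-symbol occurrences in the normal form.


size = 9

1. (m (k) (h (q (r) (r) (r)) (p (m (k) (k))) (p (m (k) (k)))))  →  (h (q (r) (r) (r)) (p (m (k) (k))) (p (m (k) (k))))
2. (h (q (r) (r) (r)) (p (m (k) (k))) (p (m (k) (k))))  →  (h (q (r) (r) (r)) (p (k)) (p (m (k) (k))))
3. (h (q (r) (r) (r)) (p (k)) (p (m (k) (k))))  →  (h (q (r) (r) (r)) (p (k)) (p (k)))
normal form: (h (q (r) (r) (r)) (p (k)) (p (k)))


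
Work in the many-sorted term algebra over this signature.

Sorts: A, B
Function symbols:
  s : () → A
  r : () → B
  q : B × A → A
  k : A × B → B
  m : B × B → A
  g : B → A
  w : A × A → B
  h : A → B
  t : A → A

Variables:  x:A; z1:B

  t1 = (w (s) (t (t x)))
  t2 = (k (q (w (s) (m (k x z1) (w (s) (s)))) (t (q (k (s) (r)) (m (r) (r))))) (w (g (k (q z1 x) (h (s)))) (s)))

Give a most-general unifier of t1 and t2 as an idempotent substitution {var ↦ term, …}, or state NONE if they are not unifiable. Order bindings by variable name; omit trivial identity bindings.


head clash or occurs-check failure — not unifiable

NONE (not unifiable)


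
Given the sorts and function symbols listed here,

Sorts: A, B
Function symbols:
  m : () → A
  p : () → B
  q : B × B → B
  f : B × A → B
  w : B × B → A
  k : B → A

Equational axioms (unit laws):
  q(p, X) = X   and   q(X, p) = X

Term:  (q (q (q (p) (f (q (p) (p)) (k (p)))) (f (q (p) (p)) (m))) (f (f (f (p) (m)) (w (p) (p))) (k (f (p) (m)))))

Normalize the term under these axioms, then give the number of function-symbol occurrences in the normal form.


size = 21

1. (q (q (q (p) (f (q (p) (p)) (k (p)))) (f (q (p) (p)) (m))) (f (f (f (p) (m)) (w (p) (p))) (k (f (p) (m)))))  →  (q (q (f (q (p) (p)) (k (p))) (f (q (p) (p)) (m))) (f (f (f (p) (m)) (w (p) (p))) (k (f (p) (m)))))
2. (q (q (f (q (p) (p)) (k (p))) (f (q (p) (p)) (m))) (f (f (f (p) (m)) (w (p) (p))) (k (f (p) (m)))))  →  (q (q (f (p) (k (p))) (f (q (p) (p)) (m))) (f (f (f (p) (m)) (w (p) (p))) (k (f (p) (m)))))
3. (q (q (f (p) (k (p))) (f (q (p) (p)) (m))) (f (f (f (p) (m)) (w (p) (p))) (k (f (p) (m)))))  →  (q (q (f (p) (k (p))) (f (p) (m))) (f (f (f (p) (m)) (w (p) (p))) (k (f (p) (m)))))
normal form: (q (q (f (p) (k (p))) (f (p) (m))) (f (f (f (p) (m)) (w (p) (p))) (k (f (p) (m)))))


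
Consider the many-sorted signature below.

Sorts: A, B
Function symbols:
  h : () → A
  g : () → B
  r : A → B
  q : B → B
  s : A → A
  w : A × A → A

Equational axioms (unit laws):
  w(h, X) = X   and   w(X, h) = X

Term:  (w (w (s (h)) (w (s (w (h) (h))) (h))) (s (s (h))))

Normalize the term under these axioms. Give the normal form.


normal form = (w (w (s (h)) (s (h))) (s (s (h))))

1. (w (w (s (h)) (w (s (w (h) (h))) (h))) (s (s (h))))  →  (w (w (s (h)) (s (w (h) (h)))) (s (s (h))))
2. (w (w (s (h)) (s (w (h) (h)))) (s (s (h))))  →  (w (w (s (h)) (s (h))) (s (s (h))))


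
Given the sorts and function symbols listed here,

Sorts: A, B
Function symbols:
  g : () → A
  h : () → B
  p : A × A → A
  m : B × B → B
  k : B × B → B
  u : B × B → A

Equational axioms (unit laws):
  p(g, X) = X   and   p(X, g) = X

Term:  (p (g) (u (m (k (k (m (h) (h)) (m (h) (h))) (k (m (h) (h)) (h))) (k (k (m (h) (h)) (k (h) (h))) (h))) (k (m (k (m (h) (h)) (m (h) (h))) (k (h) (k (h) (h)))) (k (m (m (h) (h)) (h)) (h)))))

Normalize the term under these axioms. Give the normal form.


1. (p (g) (u (m (k (k (m (h) (h)) (m (h) (h))) (k (m (h) (h)) (h))) (k (k (m (h) (h)) (k (h) (h))) (h))) (k (m (k (m (h) (h)) (m (h) (h))) (k (h) (k (h) (h)))) (k (m (m (h) (h)) (h)) (h)))))  →  (u (m (k (k (m (h) (h)) (m (h) (h))) (k (m (h) (h)) (h))) (k (k (m (h) (h)) (k (h) (h))) (h))) (k (m (k (m (h) (h)) (m (h) (h))) (k (h) (k (h) (h)))) (k (m (m (h) (h)) (h)) (h))))

normal form = (u (m (k (k (m (h) (h)) (m (h) (h))) (k (m (h) (h)) (h))) (k (k (m (h) (h)) (k (h) (h))) (h))) (k (m (k (m (h) (h)) (m (h) (h))) (k (h) (k (h) (h)))) (k (m (m (h) (h)) (h)) (h))))


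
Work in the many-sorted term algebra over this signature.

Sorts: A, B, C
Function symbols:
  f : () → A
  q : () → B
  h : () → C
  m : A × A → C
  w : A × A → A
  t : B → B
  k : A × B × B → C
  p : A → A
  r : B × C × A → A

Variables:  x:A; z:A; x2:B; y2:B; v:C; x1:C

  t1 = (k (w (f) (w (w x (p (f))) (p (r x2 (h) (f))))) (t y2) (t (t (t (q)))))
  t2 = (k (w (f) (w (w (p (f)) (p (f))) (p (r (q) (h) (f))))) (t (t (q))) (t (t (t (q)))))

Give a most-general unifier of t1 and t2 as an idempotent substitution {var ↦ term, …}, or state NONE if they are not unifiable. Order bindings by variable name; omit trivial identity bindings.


{x ↦ (p (f)), x2 ↦ (q), y2 ↦ (t (q))}


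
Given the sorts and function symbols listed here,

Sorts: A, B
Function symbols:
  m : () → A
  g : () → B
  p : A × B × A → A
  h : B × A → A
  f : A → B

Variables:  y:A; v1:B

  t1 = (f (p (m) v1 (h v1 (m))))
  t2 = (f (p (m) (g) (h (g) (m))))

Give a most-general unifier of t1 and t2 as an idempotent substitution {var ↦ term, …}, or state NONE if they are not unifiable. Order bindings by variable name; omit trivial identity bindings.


{v1 ↦ (g)}


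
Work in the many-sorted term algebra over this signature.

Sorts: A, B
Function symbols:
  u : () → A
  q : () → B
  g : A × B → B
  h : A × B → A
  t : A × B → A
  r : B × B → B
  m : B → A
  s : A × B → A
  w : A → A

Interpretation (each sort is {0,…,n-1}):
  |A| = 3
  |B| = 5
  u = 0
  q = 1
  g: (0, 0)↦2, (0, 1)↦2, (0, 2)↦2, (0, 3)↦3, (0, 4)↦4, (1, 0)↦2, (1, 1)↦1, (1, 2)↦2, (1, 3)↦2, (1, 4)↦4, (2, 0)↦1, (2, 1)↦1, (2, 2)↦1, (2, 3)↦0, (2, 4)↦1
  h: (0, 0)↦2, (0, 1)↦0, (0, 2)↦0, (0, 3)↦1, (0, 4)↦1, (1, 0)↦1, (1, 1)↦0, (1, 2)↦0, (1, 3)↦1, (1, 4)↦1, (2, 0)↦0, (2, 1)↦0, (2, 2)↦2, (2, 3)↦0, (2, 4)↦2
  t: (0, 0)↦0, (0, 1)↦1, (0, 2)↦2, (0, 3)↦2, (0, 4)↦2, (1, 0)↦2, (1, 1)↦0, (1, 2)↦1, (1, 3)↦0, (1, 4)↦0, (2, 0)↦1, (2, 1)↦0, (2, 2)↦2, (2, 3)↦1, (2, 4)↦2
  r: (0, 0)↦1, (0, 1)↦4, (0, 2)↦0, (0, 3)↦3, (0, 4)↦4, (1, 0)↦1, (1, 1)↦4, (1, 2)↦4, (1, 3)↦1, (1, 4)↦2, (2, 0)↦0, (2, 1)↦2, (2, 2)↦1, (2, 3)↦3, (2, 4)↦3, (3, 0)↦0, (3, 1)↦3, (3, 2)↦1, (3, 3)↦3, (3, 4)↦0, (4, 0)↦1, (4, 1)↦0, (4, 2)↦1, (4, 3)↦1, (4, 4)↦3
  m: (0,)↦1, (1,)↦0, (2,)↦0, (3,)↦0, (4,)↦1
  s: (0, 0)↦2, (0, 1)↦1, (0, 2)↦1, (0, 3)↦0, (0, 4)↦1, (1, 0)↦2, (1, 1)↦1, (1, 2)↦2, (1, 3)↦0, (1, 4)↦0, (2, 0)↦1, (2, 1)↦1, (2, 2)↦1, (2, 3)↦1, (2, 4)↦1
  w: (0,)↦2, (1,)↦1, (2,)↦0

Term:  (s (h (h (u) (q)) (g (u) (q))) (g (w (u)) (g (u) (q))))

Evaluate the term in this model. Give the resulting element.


value = 1

  u = 0
  q = 1
  (h (u) (q)) = h(0, 1) = 0
  u = 0
  q = 1
  (g (u) (q)) = g(0, 1) = 2
  (h (h (u) (q)) (g (u) (q))) = h(0, 2) = 0
  u = 0
  (w (u)) = w(0,) = 2
  u = 0
  q = 1
  (g (u) (q)) = g(0, 1) = 2
  (g (w (u)) (g (u) (q))) = g(2, 2) = 1
  (s (h (h (u) (q)) (g (u) (q))) (g (w (u)) (g (u) (q)))) = s(0, 1) = 1


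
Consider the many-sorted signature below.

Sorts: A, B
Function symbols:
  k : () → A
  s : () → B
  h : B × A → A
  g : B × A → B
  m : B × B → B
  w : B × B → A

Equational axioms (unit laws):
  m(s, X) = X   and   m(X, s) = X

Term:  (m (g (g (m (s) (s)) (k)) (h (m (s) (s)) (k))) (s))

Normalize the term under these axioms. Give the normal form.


1. (m (g (g (m (s) (s)) (k)) (h (m (s) (s)) (k))) (s))  →  (g (g (m (s) (s)) (k)) (h (m (s) (s)) (k)))
2. (g (g (m (s) (s)) (k)) (h (m (s) (s)) (k)))  →  (g (g (s) (k)) (h (m (s) (s)) (k)))
3. (g (g (s) (k)) (h (m (s) (s)) (k)))  →  (g (g (s) (k)) (h (s) (k)))

normal form = (g (g (s) (k)) (h (s) (k)))


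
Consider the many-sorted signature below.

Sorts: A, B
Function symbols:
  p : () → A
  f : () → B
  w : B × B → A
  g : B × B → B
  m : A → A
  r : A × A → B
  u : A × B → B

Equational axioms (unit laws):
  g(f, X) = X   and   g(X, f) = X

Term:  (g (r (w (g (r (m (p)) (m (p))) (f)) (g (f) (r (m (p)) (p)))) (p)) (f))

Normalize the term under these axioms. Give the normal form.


normal form = (r (w (r (m (p)) (m (p))) (r (m (p)) (p))) (p))

1. (g (r (w (g (r (m (p)) (m (p))) (f)) (g (f) (r (m (p)) (p)))) (p)) (f))  →  (r (w (g (r (m (p)) (m (p))) (f)) (g (f) (r (m (p)) (p)))) (p))
2. (r (w (g (r (m (p)) (m (p))) (f)) (g (f) (r (m (p)) (p)))) (p))  →  (r (w (r (m (p)) (m (p))) (g (f) (r (m (p)) (p)))) (p))
3. (r (w (r (m (p)) (m (p))) (g (f) (r (m (p)) (p)))) (p))  →  (r (w (r (m (p)) (m (p))) (r (m (p)) (p))) (p))


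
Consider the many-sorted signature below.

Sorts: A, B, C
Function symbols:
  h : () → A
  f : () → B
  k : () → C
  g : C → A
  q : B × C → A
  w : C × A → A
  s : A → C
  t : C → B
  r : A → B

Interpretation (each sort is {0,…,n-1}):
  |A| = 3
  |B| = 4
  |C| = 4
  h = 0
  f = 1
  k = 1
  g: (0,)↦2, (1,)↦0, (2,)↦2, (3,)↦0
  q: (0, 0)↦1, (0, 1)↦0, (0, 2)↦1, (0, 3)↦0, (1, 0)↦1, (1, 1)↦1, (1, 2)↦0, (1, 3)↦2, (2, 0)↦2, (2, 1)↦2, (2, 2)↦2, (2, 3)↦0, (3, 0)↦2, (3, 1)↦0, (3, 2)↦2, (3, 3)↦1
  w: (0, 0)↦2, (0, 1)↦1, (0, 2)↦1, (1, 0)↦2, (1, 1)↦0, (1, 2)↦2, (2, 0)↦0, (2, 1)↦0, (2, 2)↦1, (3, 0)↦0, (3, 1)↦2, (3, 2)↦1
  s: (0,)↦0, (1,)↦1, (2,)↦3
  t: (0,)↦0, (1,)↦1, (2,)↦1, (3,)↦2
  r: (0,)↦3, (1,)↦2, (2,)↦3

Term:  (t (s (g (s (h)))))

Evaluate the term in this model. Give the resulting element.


value = 2

  h = 0
  (s (h)) = s(0,) = 0
  (g (s (h))) = g(0,) = 2
  (s (g (s (h)))) = s(2,) = 3
  (t (s (g (s (h))))) = t(3,) = 2


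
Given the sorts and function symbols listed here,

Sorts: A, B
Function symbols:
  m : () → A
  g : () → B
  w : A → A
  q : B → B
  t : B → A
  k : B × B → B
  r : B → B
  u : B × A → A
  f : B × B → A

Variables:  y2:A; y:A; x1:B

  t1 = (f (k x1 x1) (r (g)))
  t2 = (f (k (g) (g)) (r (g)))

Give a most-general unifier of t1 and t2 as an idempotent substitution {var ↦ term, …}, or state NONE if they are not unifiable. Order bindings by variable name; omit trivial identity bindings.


{x1 ↦ (g)}


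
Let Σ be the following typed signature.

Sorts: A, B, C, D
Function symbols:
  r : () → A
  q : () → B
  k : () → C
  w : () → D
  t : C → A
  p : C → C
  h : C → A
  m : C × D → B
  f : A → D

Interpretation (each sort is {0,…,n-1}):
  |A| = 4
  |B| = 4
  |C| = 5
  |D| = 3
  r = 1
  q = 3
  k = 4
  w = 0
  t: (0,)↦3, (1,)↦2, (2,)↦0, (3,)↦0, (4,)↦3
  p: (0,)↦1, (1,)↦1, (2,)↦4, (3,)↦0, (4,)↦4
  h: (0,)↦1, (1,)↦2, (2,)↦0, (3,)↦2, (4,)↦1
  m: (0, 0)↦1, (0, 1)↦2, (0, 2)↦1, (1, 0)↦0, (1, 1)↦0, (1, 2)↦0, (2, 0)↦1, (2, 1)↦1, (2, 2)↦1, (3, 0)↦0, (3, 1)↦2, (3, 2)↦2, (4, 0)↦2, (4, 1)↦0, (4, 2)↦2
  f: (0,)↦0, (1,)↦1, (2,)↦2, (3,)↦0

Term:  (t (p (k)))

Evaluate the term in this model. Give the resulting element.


value = 3

  k = 4
  (p (k)) = p(4,) = 4
  (t (p (k))) = t(4,) = 3


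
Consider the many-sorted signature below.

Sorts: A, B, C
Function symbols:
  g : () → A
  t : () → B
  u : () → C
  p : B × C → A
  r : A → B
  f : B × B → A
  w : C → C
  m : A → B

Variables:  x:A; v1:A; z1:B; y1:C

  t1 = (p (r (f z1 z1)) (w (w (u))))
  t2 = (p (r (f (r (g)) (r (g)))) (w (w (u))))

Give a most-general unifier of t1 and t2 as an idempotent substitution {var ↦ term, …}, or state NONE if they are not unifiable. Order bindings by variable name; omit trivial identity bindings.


{z1 ↦ (r (g))}


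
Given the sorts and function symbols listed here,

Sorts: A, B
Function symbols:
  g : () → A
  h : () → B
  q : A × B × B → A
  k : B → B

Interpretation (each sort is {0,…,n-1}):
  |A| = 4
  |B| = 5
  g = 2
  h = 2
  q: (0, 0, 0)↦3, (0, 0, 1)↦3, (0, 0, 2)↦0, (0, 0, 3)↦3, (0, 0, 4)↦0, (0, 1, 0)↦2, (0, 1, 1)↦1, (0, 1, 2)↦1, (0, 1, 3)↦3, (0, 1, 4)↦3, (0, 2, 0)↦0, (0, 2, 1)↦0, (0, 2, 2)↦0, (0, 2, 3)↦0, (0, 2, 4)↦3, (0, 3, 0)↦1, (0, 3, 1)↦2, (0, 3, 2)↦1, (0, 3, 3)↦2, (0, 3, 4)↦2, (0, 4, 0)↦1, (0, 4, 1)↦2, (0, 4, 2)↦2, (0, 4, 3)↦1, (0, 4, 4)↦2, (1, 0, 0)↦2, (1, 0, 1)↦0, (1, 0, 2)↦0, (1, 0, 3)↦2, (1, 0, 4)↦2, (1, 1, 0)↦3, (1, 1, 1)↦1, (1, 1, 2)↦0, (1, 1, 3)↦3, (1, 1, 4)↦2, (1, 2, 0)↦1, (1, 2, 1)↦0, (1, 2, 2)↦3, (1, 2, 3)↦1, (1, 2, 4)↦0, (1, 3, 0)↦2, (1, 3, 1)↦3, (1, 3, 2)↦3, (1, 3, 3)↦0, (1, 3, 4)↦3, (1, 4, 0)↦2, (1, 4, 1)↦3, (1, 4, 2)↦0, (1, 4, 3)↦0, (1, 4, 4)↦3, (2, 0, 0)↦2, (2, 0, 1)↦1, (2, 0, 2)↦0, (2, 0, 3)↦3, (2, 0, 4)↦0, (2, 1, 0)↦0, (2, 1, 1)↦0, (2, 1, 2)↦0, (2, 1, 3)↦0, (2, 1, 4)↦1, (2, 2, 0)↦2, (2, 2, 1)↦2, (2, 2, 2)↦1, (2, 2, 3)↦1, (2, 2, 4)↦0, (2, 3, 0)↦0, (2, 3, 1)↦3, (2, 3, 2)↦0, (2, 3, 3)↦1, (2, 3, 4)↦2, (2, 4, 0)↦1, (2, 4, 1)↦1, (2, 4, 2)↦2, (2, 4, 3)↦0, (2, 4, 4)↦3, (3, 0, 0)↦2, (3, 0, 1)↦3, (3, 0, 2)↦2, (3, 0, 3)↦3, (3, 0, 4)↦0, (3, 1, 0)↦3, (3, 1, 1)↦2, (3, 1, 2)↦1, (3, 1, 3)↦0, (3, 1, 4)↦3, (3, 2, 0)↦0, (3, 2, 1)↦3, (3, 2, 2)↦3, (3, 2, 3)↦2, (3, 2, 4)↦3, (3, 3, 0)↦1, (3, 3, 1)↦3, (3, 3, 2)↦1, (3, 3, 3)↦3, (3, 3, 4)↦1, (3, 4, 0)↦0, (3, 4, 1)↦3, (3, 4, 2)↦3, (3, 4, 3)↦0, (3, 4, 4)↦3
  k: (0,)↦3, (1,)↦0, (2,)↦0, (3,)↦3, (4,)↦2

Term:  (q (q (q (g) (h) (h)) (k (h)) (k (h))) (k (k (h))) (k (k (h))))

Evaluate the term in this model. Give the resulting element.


  g = 2
  h = 2
  h = 2
  (q (g) (h) (h)) = q(2, 2, 2) = 1
  h = 2
  (k (h)) = k(2,) = 0
  h = 2
  (k (h)) = k(2,) = 0
  (q (q (g) (h) (h)) (k (h)) (k (h))) = q(1, 0, 0) = 2
  h = 2
  (k (h)) = k(2,) = 0
  (k (k (h))) = k(0,) = 3
  h = 2
  (k (h)) = k(2,) = 0
  (k (k (h))) = k(0,) = 3
  (q (q (q (g) (h) (h)) (k (h)) (k (h))) (k (k (h))) (k (k (h)))) = q(2, 3, 3) = 1

value = 1


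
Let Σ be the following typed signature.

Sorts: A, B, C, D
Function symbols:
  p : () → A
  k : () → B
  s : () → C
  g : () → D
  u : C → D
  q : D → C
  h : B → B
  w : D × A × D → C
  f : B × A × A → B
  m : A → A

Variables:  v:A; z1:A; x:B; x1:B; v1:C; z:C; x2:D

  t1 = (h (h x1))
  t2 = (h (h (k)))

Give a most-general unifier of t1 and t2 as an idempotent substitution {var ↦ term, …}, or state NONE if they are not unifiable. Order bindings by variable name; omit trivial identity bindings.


{x1 ↦ (k)}


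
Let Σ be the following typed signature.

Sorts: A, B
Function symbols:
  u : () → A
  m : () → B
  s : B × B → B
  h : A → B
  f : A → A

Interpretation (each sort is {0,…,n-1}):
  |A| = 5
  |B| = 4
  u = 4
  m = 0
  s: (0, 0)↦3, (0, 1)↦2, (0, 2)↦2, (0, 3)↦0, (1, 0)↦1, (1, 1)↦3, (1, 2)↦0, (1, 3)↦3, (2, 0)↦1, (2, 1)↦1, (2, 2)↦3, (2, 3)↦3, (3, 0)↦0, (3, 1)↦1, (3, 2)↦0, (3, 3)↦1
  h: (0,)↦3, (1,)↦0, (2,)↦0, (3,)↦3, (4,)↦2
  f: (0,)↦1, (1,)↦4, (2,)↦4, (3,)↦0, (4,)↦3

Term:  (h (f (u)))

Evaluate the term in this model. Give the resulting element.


value = 3

  u = 4
  (f (u)) = f(4,) = 3
  (h (f (u))) = h(3,) = 3


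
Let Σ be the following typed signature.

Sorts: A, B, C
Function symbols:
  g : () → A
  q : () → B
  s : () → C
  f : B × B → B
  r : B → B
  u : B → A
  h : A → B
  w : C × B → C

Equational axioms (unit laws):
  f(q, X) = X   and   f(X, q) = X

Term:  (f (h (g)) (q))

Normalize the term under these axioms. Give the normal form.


1. (f (h (g)) (q))  →  (h (g))

normal form = (h (g))


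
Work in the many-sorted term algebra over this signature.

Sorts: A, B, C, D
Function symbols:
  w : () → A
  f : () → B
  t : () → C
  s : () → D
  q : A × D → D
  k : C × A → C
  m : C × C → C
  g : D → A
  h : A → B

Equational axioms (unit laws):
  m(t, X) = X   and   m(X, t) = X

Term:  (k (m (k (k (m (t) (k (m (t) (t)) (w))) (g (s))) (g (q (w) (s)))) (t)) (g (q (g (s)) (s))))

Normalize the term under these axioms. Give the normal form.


1. (k (m (k (k (m (t) (k (m (t) (t)) (w))) (g (s))) (g (q (w) (s)))) (t)) (g (q (g (s)) (s))))  →  (k (k (k (m (t) (k (m (t) (t)) (w))) (g (s))) (g (q (w) (s)))) (g (q (g (s)) (s))))
2. (k (k (k (m (t) (k (m (t) (t)) (w))) (g (s))) (g (q (w) (s)))) (g (q (g (s)) (s))))  →  (k (k (k (k (m (t) (t)) (w)) (g (s))) (g (q (w) (s)))) (g (q (g (s)) (s))))
3. (k (k (k (k (m (t) (t)) (w)) (g (s))) (g (q (w) (s)))) (g (q (g (s)) (s))))  →  (k (k (k (k (t) (w)) (g (s))) (g (q (w) (s)))) (g (q (g (s)) (s))))

normal form = (k (k (k (k (t) (w)) (g (s))) (g (q (w) (s)))) (g (q (g (s)) (s))))


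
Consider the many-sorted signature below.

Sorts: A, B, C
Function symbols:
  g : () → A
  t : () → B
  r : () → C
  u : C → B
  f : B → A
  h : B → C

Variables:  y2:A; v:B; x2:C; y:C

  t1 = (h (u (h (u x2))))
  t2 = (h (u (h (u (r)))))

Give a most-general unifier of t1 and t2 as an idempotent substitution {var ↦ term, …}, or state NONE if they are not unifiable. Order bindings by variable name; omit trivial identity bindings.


{x2 ↦ (r)}


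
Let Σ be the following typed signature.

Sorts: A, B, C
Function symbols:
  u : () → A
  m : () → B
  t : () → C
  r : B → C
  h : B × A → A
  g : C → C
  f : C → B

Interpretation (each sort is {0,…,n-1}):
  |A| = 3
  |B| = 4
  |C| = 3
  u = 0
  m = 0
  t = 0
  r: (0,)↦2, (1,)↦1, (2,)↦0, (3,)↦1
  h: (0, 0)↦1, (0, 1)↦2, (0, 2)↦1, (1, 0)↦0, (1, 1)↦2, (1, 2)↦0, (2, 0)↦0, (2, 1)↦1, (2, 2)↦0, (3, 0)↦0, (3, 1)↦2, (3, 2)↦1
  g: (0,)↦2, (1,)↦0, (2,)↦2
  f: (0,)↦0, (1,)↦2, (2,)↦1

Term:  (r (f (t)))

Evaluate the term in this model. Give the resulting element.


  t = 0
  (f (t)) = f(0,) = 0
  (r (f (t))) = r(0,) = 2

value = 2


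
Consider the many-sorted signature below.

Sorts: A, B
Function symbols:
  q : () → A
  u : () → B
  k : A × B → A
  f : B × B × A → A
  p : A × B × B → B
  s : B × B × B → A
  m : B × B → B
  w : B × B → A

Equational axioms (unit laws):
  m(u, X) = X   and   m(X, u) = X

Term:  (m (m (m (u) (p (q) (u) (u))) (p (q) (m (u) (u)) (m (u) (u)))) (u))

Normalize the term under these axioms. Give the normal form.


1. (m (m (m (u) (p (q) (u) (u))) (p (q) (m (u) (u)) (m (u) (u)))) (u))  →  (m (m (u) (p (q) (u) (u))) (p (q) (m (u) (u)) (m (u) (u))))
2. (m (m (u) (p (q) (u) (u))) (p (q) (m (u) (u)) (m (u) (u))))  →  (m (p (q) (u) (u)) (p (q) (m (u) (u)) (m (u) (u))))
3. (m (p (q) (u) (u)) (p (q) (m (u) (u)) (m (u) (u))))  →  (m (p (q) (u) (u)) (p (q) (u) (m (u) (u))))
4. (m (p (q) (u) (u)) (p (q) (u) (m (u) (u))))  →  (m (p (q) (u) (u)) (p (q) (u) (u)))

normal form = (m (p (q) (u) (u)) (p (q) (u) (u)))


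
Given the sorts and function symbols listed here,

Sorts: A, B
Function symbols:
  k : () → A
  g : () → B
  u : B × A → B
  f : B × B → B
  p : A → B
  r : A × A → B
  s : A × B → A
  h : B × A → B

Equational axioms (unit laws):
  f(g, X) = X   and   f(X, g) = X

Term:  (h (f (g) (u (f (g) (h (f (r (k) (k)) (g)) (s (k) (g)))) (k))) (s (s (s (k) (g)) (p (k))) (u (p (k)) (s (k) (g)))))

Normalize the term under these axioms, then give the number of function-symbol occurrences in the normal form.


1. (h (f (g) (u (f (g) (h (f (r (k) (k)) (g)) (s (k) (g)))) (k))) (s (s (s (k) (g)) (p (k))) (u (p (k)) (s (k) (g)))))  →  (h (u (f (g) (h (f (r (k) (k)) (g)) (s (k) (g)))) (k)) (s (s (s (k) (g)) (p (k))) (u (p (k)) (s (k) (g)))))
2. (h (u (f (g) (h (f (r (k) (k)) (g)) (s (k) (g)))) (k)) (s (s (s (k) (g)) (p (k))) (u (p (k)) (s (k) (g)))))  →  (h (u (h (f (r (k) (k)) (g)) (s (k) (g))) (k)) (s (s (s (k) (g)) (p (k))) (u (p (k)) (s (k) (g)))))
3. (h (u (h (f (r (k) (k)) (g)) (s (k) (g))) (k)) (s (s (s (k) (g)) (p (k))) (u (p (k)) (s (k) (g)))))  →  (h (u (h (r (k) (k)) (s (k) (g))) (k)) (s (s (s (k) (g)) (p (k))) (u (p (k)) (s (k) (g)))))
normal form: (h (u (h (r (k) (k)) (s (k) (g))) (k)) (s (s (s (k) (g)) (p (k))) (u (p (k)) (s (k) (g)))))

size = 23


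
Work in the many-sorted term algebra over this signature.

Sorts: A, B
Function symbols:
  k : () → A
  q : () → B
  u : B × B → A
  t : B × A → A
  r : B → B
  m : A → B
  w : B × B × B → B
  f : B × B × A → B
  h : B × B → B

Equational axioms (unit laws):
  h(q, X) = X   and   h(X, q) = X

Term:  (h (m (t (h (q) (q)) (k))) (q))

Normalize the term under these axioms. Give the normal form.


normal form = (m (t (q) (k)))

1. (h (m (t (h (q) (q)) (k))) (q))  →  (m (t (h (q) (q)) (k)))
2. (m (t (h (q) (q)) (k)))  →  (m (t (q) (k)))


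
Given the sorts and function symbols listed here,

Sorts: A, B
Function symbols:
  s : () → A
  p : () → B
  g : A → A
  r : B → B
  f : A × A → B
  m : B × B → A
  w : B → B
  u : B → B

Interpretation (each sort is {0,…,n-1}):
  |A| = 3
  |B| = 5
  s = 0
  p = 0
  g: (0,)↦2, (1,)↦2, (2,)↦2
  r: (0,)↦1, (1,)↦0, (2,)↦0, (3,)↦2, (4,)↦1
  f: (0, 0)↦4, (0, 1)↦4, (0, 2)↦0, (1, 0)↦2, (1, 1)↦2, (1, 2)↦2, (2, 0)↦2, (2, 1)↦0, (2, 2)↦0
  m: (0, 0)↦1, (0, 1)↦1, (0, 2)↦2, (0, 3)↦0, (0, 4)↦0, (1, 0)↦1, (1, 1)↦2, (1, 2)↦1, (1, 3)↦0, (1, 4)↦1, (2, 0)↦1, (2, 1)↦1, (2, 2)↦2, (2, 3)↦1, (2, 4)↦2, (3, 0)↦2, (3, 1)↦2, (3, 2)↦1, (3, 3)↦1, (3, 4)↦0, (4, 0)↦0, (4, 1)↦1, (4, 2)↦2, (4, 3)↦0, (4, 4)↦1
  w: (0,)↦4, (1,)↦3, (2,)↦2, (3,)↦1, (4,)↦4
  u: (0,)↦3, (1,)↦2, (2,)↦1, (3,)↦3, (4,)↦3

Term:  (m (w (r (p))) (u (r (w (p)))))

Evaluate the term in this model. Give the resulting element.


  p = 0
  (r (p)) = r(0,) = 1
  (w (r (p))) = w(1,) = 3
  p = 0
  (w (p)) = w(0,) = 4
  (r (w (p))) = r(4,) = 1
  (u (r (w (p)))) = u(1,) = 2
  (m (w (r (p))) (u (r (w (p))))) = m(3, 2) = 1

value = 1


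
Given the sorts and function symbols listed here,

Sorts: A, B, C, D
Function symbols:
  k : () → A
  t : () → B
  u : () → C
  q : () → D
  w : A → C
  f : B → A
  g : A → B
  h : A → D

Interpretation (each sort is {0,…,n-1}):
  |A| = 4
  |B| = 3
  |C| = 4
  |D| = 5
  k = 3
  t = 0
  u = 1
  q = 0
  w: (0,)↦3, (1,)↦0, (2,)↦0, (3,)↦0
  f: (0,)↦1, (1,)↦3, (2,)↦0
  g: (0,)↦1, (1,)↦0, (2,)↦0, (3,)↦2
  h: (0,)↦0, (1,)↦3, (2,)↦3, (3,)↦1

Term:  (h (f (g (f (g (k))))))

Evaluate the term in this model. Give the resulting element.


value = 1

  k = 3
  (g (k)) = g(3,) = 2
  (f (g (k))) = f(2,) = 0
  (g (f (g (k)))) = g(0,) = 1
  (f (g (f (g (k))))) = f(1,) = 3
  (h (f (g (f (g (k)))))) = h(3,) = 1


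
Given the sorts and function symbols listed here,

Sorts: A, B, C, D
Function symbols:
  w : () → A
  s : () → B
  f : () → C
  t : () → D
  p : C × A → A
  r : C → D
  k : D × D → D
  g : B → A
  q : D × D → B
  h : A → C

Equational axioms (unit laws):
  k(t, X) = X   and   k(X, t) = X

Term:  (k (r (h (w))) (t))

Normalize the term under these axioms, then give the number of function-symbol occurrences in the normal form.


1. (k (r (h (w))) (t))  →  (r (h (w)))
normal form: (r (h (w)))

size = 3


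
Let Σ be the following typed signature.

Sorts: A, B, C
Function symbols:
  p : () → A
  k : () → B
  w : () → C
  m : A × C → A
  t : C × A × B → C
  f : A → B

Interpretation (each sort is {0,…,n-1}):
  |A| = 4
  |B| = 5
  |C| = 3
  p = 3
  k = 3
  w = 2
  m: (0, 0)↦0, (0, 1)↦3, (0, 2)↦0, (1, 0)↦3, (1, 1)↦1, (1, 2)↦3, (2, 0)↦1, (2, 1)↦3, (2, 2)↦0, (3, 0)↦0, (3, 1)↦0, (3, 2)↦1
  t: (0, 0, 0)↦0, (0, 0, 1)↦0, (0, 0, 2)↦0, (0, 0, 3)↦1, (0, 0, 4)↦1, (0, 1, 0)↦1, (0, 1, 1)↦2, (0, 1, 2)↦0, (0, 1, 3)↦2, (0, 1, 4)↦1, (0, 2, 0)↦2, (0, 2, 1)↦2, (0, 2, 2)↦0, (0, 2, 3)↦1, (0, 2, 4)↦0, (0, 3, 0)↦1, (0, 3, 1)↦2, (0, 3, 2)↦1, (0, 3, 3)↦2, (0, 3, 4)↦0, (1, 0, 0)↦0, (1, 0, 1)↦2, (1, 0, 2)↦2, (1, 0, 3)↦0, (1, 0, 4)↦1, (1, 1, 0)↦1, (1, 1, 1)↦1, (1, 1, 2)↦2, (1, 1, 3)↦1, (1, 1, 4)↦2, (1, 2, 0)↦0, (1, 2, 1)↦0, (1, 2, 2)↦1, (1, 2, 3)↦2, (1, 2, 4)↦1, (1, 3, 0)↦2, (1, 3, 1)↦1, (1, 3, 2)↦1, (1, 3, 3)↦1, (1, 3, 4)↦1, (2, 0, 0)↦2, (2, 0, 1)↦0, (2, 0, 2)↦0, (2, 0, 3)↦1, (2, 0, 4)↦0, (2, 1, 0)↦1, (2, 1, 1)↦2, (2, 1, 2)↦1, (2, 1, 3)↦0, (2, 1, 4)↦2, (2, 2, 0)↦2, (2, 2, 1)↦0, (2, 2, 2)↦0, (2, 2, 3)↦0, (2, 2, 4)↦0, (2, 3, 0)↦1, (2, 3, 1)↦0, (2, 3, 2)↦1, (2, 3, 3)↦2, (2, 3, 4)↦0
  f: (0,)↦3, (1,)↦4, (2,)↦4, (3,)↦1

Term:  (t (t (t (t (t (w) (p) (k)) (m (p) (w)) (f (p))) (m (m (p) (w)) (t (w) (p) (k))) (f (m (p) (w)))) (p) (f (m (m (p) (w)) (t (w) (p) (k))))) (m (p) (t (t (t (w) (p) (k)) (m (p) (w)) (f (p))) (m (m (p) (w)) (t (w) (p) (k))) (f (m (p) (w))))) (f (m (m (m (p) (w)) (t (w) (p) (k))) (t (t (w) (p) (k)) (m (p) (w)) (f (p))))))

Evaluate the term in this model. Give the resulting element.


  w = 2
  p = 3
  k = 3
  (t (w) (p) (k)) = t(2, 3, 3) = 2
  p = 3
  w = 2
  (m (p) (w)) = m(3, 2) = 1
  p = 3
  (f (p)) = f(3,) = 1
  (t (t (w) (p) (k)) (m (p) (w)) (f (p))) = t(2, 1, 1) = 2
  p = 3
  w = 2
  (m (p) (w)) = m(3, 2) = 1
  w = 2
  p = 3
  k = 3
  (t (w) (p) (k)) = t(2, 3, 3) = 2
  (m (m (p) (w)) (t (w) (p) (k))) = m(1, 2) = 3
  p = 3
  w = 2
  (m (p) (w)) = m(3, 2) = 1
  (f (m (p) (w))) = f(1,) = 4
  (t (t (t (w) (p) (k)) (m (p) (w)) (f (p))) (m (m (p) (w)) (t (w) (p) (k))) (f (m (p) (w)))) = t(2, 3, 4) = 0
  p = 3
  p = 3
  w = 2
  (m (p) (w)) = m(3, 2) = 1
  w = 2
  p = 3
  k = 3
  (t (w) (p) (k)) = t(2, 3, 3) = 2
  (m (m (p) (w)) (t (w) (p) (k))) = m(1, 2) = 3
  (f (m (m (p) (w)) (t (w) (p) (k)))) = f(3,) = 1
  (t (t (t (t (w) (p) (k)) (m (p) (w)) (f (p))) (m (m (p) (w)) (t (w) (p) (k))) (f (m (p) (w)))) (p) (f (m (m (p) (w)) (t (w) (p) (k))))) = t(0, 3, 1) = 2
  p = 3
  w = 2
  p = 3
  k = 3
  (t (w) (p) (k)) = t(2, 3, 3) = 2
  p = 3
  w = 2
  (m (p) (w)) = m(3, 2) = 1
  p = 3
  (f (p)) = f(3,) = 1
  (t (t (w) (p) (k)) (m (p) (w)) (f (p))) = t(2, 1, 1) = 2
  p = 3
  w = 2
  (m (p) (w)) = m(3, 2) = 1
  w = 2
  p = 3
  k = 3
  (t (w) (p) (k)) = t(2, 3, 3) = 2
  (m (m (p) (w)) (t (w) (p) (k))) = m(1, 2) = 3
  p = 3
  w = 2
  (m (p) (w)) = m(3, 2) = 1
  (f (m (p) (w))) = f(1,) = 4
  (t (t (t (w) (p) (k)) (m (p) (w)) (f (p))) (m (m (p) (w)) (t (w) (p) (k))) (f (m (p) (w)))) = t(2, 3, 4) = 0
  (m (p) (t (t (t (w) (p) (k)) (m (p) (w)) (f (p))) (m (m (p) (w)) (t (w) (p) (k))) (f (m (p) (w))))) = m(3, 0) = 0
  p = 3
  w = 2
  (m (p) (w)) = m(3, 2) = 1
  w = 2
  p = 3
  k = 3
  (t (w) (p) (k)) = t(2, 3, 3) = 2
  (m (m (p) (w)) (t (w) (p) (k))) = m(1, 2) = 3
  w = 2
  p = 3
  k = 3
  (t (w) (p) (k)) = t(2, 3, 3) = 2
  p = 3
  w = 2
  (m (p) (w)) = m(3, 2) = 1
  p = 3
  (f (p)) = f(3,) = 1
  (t (t (w) (p) (k)) (m (p) (w)) (f (p))) = t(2, 1, 1) = 2
  (m (m (m (p) (w)) (t (w) (p) (k))) (t (t (w) (p) (k)) (m (p) (w)) (f (p)))) = m(3, 2) = 1
  (f (m (m (m (p) (w)) (t (w) (p) (k))) (t (t (w) (p) (k)) (m (p) (w)) (f (p))))) = f(1,) = 4
  (t (t (t (t (t (w) (p) (k)) (m (p) (w)) (f (p))) (m (m (p) (w)) (t (w) (p) (k))) (f (m (p) (w)))) (p) (f (m (m (p) (w)) (t (w) (p) (k))))) (m (p) (t (t (t (w) (p) (k)) (m (p) (w)) (f (p))) (m (m (p) (w)) (t (w) (p) (k))) (f (m (p) (w))))) (f (m (m (m (p) (w)) (t (w) (p) (k))) (t (t (w) (p) (k)) (m (p) (w)) (f (p)))))) = t(2, 0, 4) = 0

value = 0
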